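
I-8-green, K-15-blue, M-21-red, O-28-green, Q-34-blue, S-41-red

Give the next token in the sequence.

Letter: letters move forward 2 places in the alphabet, so I, K, M, O, Q, S → U.
Second component — alternating steps +7, +6, +7, +6, …: 8, 15, 21, 28, 34, 41 → 47.
Colour: repeats green → blue → red; green, blue, red, green, blue, red → green.
Putting it together: U-47-green.

U-47-green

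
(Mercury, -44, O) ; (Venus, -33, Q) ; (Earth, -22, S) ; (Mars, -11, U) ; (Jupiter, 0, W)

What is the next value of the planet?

Planet goes Mercury, Venus, Earth, Mars, Jupiter → Saturn (runs through the planets Mercury→Neptune).

Saturn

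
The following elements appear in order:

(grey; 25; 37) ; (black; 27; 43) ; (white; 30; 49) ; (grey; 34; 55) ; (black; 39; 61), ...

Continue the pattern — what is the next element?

(white; 45; 67)

Shade: grey, black, white, grey, black → white (repeats grey → black → white).
Second value: differences are 2, 3, 4, … (increasing by 1 each time); 25, 27, 30, 34, 39 → 45.
Third value: +6 each step; 37, 43, 49, 55, 61 → 67.
Putting it together: (white; 45; 67).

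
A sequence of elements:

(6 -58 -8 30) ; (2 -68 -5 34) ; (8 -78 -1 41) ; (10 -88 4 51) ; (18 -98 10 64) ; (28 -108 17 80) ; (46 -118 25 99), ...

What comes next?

(74 -128 34 121)

First part goes 6, 2, 8, 10, 18, 28, 46 → 74 (each term is the sum of the two before it).
Second part goes -58, -68, -78, -88, -98, -108, -118 → -128 (−10 each step).
For the third part, differences are 3, 4, 5, … (increasing by 1 each time): -8, -5, -1, 4, 10, 17, 25 → 34.
For the fourth part, differences are 4, 7, 10, … (increasing by 3 each time): 30, 34, 41, 51, 64, 80, 99 → 121.
So the next element is (74 -128 34 121).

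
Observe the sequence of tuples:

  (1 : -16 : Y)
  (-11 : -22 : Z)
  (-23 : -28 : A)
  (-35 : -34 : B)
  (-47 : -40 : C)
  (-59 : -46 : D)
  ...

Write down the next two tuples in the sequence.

(-71 : -52 : E), (-83 : -58 : F)

First value — −12 each step: 1, -11, -23, -35, -47, -59 → -71 → -83.
Second value: −6 each step, so -16, -22, -28, -34, -40, -46 → -52 → -58.
Letter: letters move forward 1 place in the alphabet, wrapping Z→A, so Y, Z, A, B, C, D → E → F.
So the next two tuples are (-71 : -52 : E) and (-83 : -58 : F).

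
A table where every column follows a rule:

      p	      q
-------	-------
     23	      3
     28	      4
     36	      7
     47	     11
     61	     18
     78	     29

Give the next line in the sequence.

Column p — differences are 5, 8, 11, … (increasing by 3 each time): 23, 28, 36, 47, 61, 78 → 98.
Column q: 3, 4, 7, 11, 18, 29 → 47 (each term is the sum of the two before it).
Putting it together: 98  47.

98  47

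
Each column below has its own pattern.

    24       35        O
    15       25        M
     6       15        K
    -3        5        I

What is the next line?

-12  -5  G

First component: −9 each step; 24, 15, 6, -3 → -12.
Second component: 35, 25, 15, 5 → -5 (−10 each step).
Letter: letters move back 2 places in the alphabet, so O, M, K, I → G.
Putting it together: -12  -5  G.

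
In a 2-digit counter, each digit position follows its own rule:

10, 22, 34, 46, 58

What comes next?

60

First digit goes 1, 2, 3, 4, 5 → 6 (+1 each step, mod 10).
Second digit — +2 each step, mod 10: 0, 2, 4, 6, 8 → 0.
Combining the parts gives 60.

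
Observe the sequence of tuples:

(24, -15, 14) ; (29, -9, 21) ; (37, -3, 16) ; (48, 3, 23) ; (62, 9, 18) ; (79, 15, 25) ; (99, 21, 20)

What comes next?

(122, 27, 27)

First component goes 24, 29, 37, 48, 62, 79, 99 → 122 (differences are 5, 8, 11, … (increasing by 3 each time)).
Second component goes -15, -9, -3, 3, 9, 15, 21 → 27 (+6 each step).
Third component: 14, 21, 16, 23, 18, 25, 20 → 27 (alternating steps +7, −5, +7, −5, …).
Combining the parts gives (122, 27, 27).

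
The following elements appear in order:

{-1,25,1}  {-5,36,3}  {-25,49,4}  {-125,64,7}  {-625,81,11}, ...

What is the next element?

First entry: ×5 each step; -1, -5, -25, -125, -625 → -3125.
Second entry — perfect squares: 5², 6², 7², …: 25, 36, 49, 64, 81 → 100.
Third entry goes 1, 3, 4, 7, 11 → 18 (each term is the sum of the two before it).
So the next element is {-3125,100,18}.

{-3125,100,18}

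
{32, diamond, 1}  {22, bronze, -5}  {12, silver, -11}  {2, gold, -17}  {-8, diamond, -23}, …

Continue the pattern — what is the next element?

For the first component, −10 each step: 32, 22, 12, 2, -8 → -18.
Rank — repeats diamond → bronze → silver → gold: diamond, bronze, silver, gold, diamond → bronze.
Third component goes 1, -5, -11, -17, -23 → -29 (−6 each step).
Putting it together: {-18, bronze, -29}.

{-18, bronze, -29}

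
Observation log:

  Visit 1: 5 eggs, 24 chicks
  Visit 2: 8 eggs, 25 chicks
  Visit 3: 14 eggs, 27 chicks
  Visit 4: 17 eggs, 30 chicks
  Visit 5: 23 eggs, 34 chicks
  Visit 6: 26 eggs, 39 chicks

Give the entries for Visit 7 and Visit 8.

32 eggs, 45 chicks; 35 eggs, 52 chicks

For the eggs, alternating steps +3, +6, +3, +6, …: 5, 8, 14, 17, 23, 26 → 32 → 35.
Chicks: 24, 25, 27, 30, 34, 39 → 45 → 52 (differences are 1, 2, 3, … (increasing by 1 each time)).
So the next two lines are 32 eggs, 45 chicks and 35 eggs, 52 chicks.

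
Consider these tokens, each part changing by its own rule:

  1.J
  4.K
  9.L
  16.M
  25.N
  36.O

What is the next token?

49.P

For the first component, perfect squares: 1², 2², 3², …: 1, 4, 9, 16, 25, 36 → 49.
Letter: letters move forward 1 place in the alphabet; J, K, L, M, N, O → P.
Combining the parts gives 49.P.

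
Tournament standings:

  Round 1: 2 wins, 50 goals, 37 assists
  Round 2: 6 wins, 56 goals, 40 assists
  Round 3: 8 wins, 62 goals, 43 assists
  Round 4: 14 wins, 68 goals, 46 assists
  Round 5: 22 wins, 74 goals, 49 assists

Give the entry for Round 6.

Wins: 2, 6, 8, 14, 22 → 36 (each term is the sum of the two before it).
Goals goes 50, 56, 62, 68, 74 → 80 (+6 each step).
Assists: +3 each step, so 37, 40, 43, 46, 49 → 52.
Combining the parts gives 36 wins, 80 goals, 52 assists.

36 wins, 80 goals, 52 assists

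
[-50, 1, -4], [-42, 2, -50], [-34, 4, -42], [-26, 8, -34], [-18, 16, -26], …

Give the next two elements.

[-10, 32, -18], [-2, 64, -10]

First entry: +8 each step; -50, -42, -34, -26, -18 → -10 → -2.
Second entry goes 1, 2, 4, 8, 16 → 32 → 64 (×2 each step).
Third entry — always the previous value of the first entry: -4, -50, -42, -34, -26 → -18 → -10.
Putting the parts together: [-10, 32, -18] and then [-2, 64, -10].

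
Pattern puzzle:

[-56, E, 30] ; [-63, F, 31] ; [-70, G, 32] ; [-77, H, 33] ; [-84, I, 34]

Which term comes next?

For the first slot, −7 each step: -56, -63, -70, -77, -84 → -91.
Letter — letters move forward 1 place in the alphabet: E, F, G, H, I → J.
Third slot: 30, 31, 32, 33, 34 → 35 (+1 each step).
So the next term is [-91, J, 35].

[-91, J, 35]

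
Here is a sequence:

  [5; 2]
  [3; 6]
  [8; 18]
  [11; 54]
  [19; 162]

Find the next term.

[30; 486]

First coordinate: 5, 3, 8, 11, 19 → 30 (each term is the sum of the two before it).
Second coordinate: ×3 each step, so 2, 6, 18, 54, 162 → 486.
So the next term is [30; 486].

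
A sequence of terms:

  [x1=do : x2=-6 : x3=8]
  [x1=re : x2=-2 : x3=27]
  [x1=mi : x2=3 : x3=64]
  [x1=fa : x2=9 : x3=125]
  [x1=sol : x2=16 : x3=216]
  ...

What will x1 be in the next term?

la

X1 — runs through the solfège scale do→ti: do, re, mi, fa, sol → la.
X2 goes -6, -2, 3, 9, 16 → 24 (differences are 4, 5, 6, … (increasing by 1 each time)).
X3 goes 8, 27, 64, 125, 216 → 343 (perfect cubes: 2³, 3³, 4³, …).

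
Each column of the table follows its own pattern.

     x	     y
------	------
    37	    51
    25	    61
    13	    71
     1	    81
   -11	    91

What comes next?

-23  101

Column x: −12 each step; 37, 25, 13, 1, -11 → -23.
Column y: +10 each step, so 51, 61, 71, 81, 91 → 101.
Putting it together: -23  101.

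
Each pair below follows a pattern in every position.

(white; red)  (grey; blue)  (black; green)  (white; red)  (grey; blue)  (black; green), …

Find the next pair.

Shade: repeats white → grey → black, so white, grey, black, white, grey, black → white.
Colour — repeats red → blue → green: red, blue, green, red, blue, green → red.
So the next pair is (white; red).

(white; red)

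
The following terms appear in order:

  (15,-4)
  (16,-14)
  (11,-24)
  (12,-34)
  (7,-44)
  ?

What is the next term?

First value — alternating steps +1, −5, +1, −5, …: 15, 16, 11, 12, 7 → 8.
Second value: -4, -14, -24, -34, -44 → -54 (−10 each step).
Putting it together: (8,-54).

(8,-54)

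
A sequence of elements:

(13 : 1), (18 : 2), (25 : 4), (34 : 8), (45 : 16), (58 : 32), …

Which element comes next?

(73 : 64)

First value: 13, 18, 25, 34, 45, 58 → 73 (differences are 5, 7, 9, … (increasing by 2 each time)).
Second value: ×2 each step; 1, 2, 4, 8, 16, 32 → 64.
Putting it together: (73 : 64).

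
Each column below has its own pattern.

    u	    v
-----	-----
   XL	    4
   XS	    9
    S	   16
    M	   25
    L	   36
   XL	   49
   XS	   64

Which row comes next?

Column u goes XL, XS, S, M, L, XL, XS → S (repeats XL → XS → S → M → L).
Column v: perfect squares: 2², 3², 4², …, so 4, 9, 16, 25, 36, 49, 64 → 81.
Putting it together: S  81.

S  81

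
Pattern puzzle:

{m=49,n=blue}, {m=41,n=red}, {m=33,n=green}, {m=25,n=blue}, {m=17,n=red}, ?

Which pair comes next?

{m=9,n=green}

M: −8 each step; 49, 41, 33, 25, 17 → 9.
For the n, repeats blue → red → green: blue, red, green, blue, red → green.
Putting it together: {m=9,n=green}.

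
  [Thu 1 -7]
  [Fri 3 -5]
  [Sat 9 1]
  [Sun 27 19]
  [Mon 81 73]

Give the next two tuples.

[Tue 243 235], [Wed 729 721]

Day: runs through the weekdays Mon→Sun, so Thu, Fri, Sat, Sun, Mon → Tue → Wed.
Second entry: ×3 each step; 1, 3, 9, 27, 81 → 243 → 729.
Third entry: always 8 less than the second entry, so -7, -5, 1, 19, 73 → 235 → 721.
So the next two tuples are [Tue 243 235] and [Wed 729 721].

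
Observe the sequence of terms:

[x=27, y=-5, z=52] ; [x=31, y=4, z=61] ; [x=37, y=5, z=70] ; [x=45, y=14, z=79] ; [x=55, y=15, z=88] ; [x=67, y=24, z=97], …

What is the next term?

X: differences are 4, 6, 8, … (increasing by 2 each time), so 27, 31, 37, 45, 55, 67 → 81.
For the y, alternating steps +9, +1, +9, +1, …: -5, 4, 5, 14, 15, 24 → 25.
Z: 52, 61, 70, 79, 88, 97 → 106 (+9 each step).
So the next term is [x=81, y=25, z=106].

[x=81, y=25, z=106]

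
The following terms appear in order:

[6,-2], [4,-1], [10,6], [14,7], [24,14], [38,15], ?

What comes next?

First component: 6, 4, 10, 14, 24, 38 → 62 (each term is the sum of the two before it).
For the second component, alternating steps +1, +7, +1, +7, …: -2, -1, 6, 7, 14, 15 → 22.
Putting it together: [62,22].

[62,22]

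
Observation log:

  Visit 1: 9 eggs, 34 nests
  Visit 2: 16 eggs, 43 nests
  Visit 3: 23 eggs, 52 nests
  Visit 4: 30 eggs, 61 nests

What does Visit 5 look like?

37 eggs, 70 nests

Eggs: 9, 16, 23, 30 → 37 (+7 each step).
For the nests, +9 each step: 34, 43, 52, 61 → 70.
So the next line is 37 eggs, 70 nests.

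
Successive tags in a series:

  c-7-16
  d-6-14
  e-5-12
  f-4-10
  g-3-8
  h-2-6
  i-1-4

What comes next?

j-0-2

Letter — letters move forward 1 place in the alphabet: c, d, e, f, g, h, i → j.
Second component: −1 each step, so 7, 6, 5, 4, 3, 2, 1 → 0.
Third component: −2 each step, so 16, 14, 12, 10, 8, 6, 4 → 2.
Putting it together: j-0-2.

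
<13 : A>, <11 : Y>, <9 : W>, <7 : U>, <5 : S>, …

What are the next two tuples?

<3 : Q>, <1 : O>

First value: −2 each step, so 13, 11, 9, 7, 5 → 3 → 1.
Letter: A, Y, W, U, S → Q → O (letters move back 2 places in the alphabet, wrapping A→Z).
So the next two tuples are <3 : Q> and <1 : O>.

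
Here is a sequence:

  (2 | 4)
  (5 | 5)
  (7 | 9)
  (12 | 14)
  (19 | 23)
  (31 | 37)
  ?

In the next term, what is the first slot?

First slot — each term is the sum of the two before it: 2, 5, 7, 12, 19, 31 → 50.
Second slot: each term is the sum of the two before it; 4, 5, 9, 14, 23, 37 → 60.

50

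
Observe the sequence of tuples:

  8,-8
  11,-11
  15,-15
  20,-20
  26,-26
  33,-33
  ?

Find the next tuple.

First part: differences are 3, 4, 5, … (increasing by 1 each time), so 8, 11, 15, 20, 26, 33 → 41.
Second part: always the negative of the first part, so -8, -11, -15, -20, -26, -33 → -41.
So the next tuple is 41,-41.

41,-41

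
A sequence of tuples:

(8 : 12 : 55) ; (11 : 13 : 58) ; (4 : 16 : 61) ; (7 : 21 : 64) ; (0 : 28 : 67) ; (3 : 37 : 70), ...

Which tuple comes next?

First slot: alternating steps +3, −7, +3, −7, …, so 8, 11, 4, 7, 0, 3 → -4.
Second slot: differences are 1, 3, 5, … (increasing by 2 each time), so 12, 13, 16, 21, 28, 37 → 48.
Third slot goes 55, 58, 61, 64, 67, 70 → 73 (+3 each step).
Putting it together: (-4 : 48 : 73).

(-4 : 48 : 73)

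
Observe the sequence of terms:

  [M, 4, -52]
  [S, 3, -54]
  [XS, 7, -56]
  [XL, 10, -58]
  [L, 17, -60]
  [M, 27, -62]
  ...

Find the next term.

Size: repeats M → S → XS → XL → L, so M, S, XS, XL, L, M → S.
For the second value, each term is the sum of the two before it: 4, 3, 7, 10, 17, 27 → 44.
Third value: −2 each step, so -52, -54, -56, -58, -60, -62 → -64.
Putting it together: [S, 44, -64].

[S, 44, -64]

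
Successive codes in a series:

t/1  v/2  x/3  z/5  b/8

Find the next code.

d/13

Letter — letters move forward 2 places in the alphabet, wrapping Z→A: t, v, x, z, b → d.
For the second component, each term is the sum of the two before it: 1, 2, 3, 5, 8 → 13.
Putting it together: d/13.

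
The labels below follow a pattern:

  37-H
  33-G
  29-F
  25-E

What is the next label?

21-D

First component — −4 each step: 37, 33, 29, 25 → 21.
Letter goes H, G, F, E → D (letters move back 1 place in the alphabet).
Combining the parts gives 21-D.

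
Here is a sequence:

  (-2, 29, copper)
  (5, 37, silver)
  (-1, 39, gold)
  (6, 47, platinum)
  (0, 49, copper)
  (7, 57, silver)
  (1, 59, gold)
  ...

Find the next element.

For the first entry, alternating steps +7, −6, +7, −6, …: -2, 5, -1, 6, 0, 7, 1 → 8.
For the second entry, alternating steps +8, +2, +8, +2, …: 29, 37, 39, 47, 49, 57, 59 → 67.
Metal: repeats copper → silver → gold → platinum, so copper, silver, gold, platinum, copper, silver, gold → platinum.
So the next element is (8, 67, platinum).

(8, 67, platinum)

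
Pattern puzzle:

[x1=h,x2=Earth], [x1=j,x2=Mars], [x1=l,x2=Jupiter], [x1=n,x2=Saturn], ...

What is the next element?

[x1=p,x2=Uranus]

X1: letters move forward 2 places in the alphabet, so h, j, l, n → p.
X2: runs through the planets Mercury→Neptune; Earth, Mars, Jupiter, Saturn → Uranus.
Combining the parts gives [x1=p,x2=Uranus].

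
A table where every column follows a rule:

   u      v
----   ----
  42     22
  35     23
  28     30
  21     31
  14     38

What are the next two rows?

Column u — −7 each step: 42, 35, 28, 21, 14 → 7 → 0.
Column v goes 22, 23, 30, 31, 38 → 39 → 46 (alternating steps +1, +7, +1, +7, …).
So the next two rows are 7  39 and 0  46.

7  39; 0  46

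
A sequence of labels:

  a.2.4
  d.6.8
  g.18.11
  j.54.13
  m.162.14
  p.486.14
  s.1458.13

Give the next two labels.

Letter: letters move forward 3 places in the alphabet, so a, d, g, j, m, p, s → v → y.
Second component: 2, 6, 18, 54, 162, 486, 1458 → 4374 → 13122 (×3 each step).
Third component: differences are 4, 3, 2, … (decreasing by 1 each time); 4, 8, 11, 13, 14, 14, 13 → 11 → 8.
So the next two labels are v.4374.11 and y.13122.8.

v.4374.11, y.13122.8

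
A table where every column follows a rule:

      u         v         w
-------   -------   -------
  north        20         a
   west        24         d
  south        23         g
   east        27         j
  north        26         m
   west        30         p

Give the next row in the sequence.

Column u goes north, west, south, east, north, west → south (repeats north → west → south → east).
For the column v, alternating steps +4, −1, +4, −1, …: 20, 24, 23, 27, 26, 30 → 29.
Column w — letters move forward 3 places in the alphabet: a, d, g, j, m, p → s.
So the next row is south  29  s.

south  29  s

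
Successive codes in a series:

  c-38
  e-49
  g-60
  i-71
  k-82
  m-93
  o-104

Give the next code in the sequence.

q-115

For the letter, letters move forward 2 places in the alphabet: c, e, g, i, k, m, o → q.
Second component: +11 each step, so 38, 49, 60, 71, 82, 93, 104 → 115.
Combining the parts gives q-115.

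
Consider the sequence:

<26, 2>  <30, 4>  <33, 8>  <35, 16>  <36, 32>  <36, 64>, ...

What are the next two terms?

<35, 128>, <33, 256>

First slot: differences are 4, 3, 2, … (decreasing by 1 each time); 26, 30, 33, 35, 36, 36 → 35 → 33.
Second slot: ×2 each step; 2, 4, 8, 16, 32, 64 → 128 → 256.
Putting the parts together: <35, 128> and then <33, 256>.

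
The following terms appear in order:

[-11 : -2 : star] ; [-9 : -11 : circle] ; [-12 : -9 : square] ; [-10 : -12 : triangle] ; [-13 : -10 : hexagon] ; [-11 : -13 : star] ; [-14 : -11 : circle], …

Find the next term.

For the first component, alternating steps +2, −3, +2, −3, …: -11, -9, -12, -10, -13, -11, -14 → -12.
For the second component, always the previous value of the first component: -2, -11, -9, -12, -10, -13, -11 → -14.
Shape: repeats star → circle → square → triangle → hexagon; star, circle, square, triangle, hexagon, star, circle → square.
Combining the parts gives [-12 : -14 : square].

[-12 : -14 : square]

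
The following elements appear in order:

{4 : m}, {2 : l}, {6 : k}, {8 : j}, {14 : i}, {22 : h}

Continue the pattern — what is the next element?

{36 : g}

First value goes 4, 2, 6, 8, 14, 22 → 36 (each term is the sum of the two before it).
Letter: letters move back 1 place in the alphabet; m, l, k, j, i, h → g.
Putting it together: {36 : g}.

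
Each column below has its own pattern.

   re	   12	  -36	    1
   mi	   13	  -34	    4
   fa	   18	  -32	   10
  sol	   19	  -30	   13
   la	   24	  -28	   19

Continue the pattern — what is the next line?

Note goes re, mi, fa, sol, la → ti (runs through the solfège scale do→ti).
Second component: 12, 13, 18, 19, 24 → 25 (alternating steps +1, +5, +1, +5, …).
Third component: -36, -34, -32, -30, -28 → -26 (+2 each step).
Fourth component: alternating steps +3, +6, +3, +6, …; 1, 4, 10, 13, 19 → 22.
Putting it together: ti  25  -26  22.

ti  25  -26  22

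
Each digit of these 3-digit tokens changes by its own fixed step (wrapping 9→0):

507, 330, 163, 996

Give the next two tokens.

First digit: −2 each step, mod 10; 5, 3, 1, 9 → 7 → 5.
For the second digit, +3 each step, mod 10: 0, 3, 6, 9 → 2 → 5.
Third digit goes 7, 0, 3, 6 → 9 → 2 (+3 each step, mod 10).
Putting the parts together: 729 and then 552.

729, 552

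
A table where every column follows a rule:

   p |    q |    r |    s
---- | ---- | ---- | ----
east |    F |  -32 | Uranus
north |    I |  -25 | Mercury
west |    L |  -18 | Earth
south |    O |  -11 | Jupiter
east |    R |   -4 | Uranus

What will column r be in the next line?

Column p goes east, north, west, south, east → north (repeats east → north → west → south).
Column q — letters move forward 3 places in the alphabet: F, I, L, O, R → U.
Column r: -32, -25, -18, -11, -4 → 3 (+7 each step).
Column s — repeats Uranus → Mercury → Earth → Jupiter: Uranus, Mercury, Earth, Jupiter, Uranus → Mercury.

3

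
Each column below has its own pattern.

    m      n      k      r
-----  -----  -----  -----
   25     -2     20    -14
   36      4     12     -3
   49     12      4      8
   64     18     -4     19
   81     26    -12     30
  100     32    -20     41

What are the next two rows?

121  40  -28  52; 144  46  -36  63

Column m — perfect squares: 5², 6², 7², …: 25, 36, 49, 64, 81, 100 → 121 → 144.
Column n — alternating steps +6, +8, +6, +8, …: -2, 4, 12, 18, 26, 32 → 40 → 46.
Column k — −8 each step: 20, 12, 4, -4, -12, -20 → -28 → -36.
Column r: +11 each step, so -14, -3, 8, 19, 30, 41 → 52 → 63.
Putting the parts together: 121  40  -28  52 and then 144  46  -36  63.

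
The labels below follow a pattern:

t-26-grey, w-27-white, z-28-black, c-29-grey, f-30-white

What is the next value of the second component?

31

For the second component, +1 each step: 26, 27, 28, 29, 30 → 31.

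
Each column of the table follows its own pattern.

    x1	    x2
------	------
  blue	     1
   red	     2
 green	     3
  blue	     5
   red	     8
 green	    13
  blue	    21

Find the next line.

Column x1 — repeats blue → red → green: blue, red, green, blue, red, green, blue → red.
Column x2: each term is the sum of the two before it, so 1, 2, 3, 5, 8, 13, 21 → 34.
Putting it together: red  34.

red  34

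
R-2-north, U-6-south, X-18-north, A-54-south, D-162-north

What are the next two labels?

For the letter, letters move forward 3 places in the alphabet, wrapping Z→A: R, U, X, A, D → G → J.
Second component: ×3 each step, so 2, 6, 18, 54, 162 → 486 → 1458.
Direction: alternates north ↔ south; north, south, north, south, north → south → north.
Putting the parts together: G-486-south and then J-1458-north.

G-486-south then J-1458-north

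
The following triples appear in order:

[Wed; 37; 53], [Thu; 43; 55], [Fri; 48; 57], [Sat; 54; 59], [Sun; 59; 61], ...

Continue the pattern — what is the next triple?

Day — runs through the weekdays Mon→Sun: Wed, Thu, Fri, Sat, Sun → Mon.
For the second part, alternating steps +6, +5, +6, +5, …: 37, 43, 48, 54, 59 → 65.
For the third part, +2 each step: 53, 55, 57, 59, 61 → 63.
Putting it together: [Mon; 65; 63].

[Mon; 65; 63]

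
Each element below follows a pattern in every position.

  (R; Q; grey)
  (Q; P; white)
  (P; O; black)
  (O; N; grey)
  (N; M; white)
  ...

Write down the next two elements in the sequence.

(M; L; black), (L; K; grey)

First letter goes R, Q, P, O, N → M → L (letters move back 1 place in the alphabet).
Second letter: Q, P, O, N, M → L → K (letters move back 1 place in the alphabet).
Shade: repeats grey → white → black; grey, white, black, grey, white → black → grey.
So the next two elements are (M; L; black) and (L; K; grey).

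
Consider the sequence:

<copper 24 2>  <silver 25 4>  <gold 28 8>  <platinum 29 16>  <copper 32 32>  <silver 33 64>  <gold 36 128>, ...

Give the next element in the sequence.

Metal: copper, silver, gold, platinum, copper, silver, gold → platinum (repeats copper → silver → gold → platinum).
Second coordinate: alternating steps +1, +3, +1, +3, …, so 24, 25, 28, 29, 32, 33, 36 → 37.
Third coordinate: ×2 each step; 2, 4, 8, 16, 32, 64, 128 → 256.
Putting it together: <platinum 37 256>.

<platinum 37 256>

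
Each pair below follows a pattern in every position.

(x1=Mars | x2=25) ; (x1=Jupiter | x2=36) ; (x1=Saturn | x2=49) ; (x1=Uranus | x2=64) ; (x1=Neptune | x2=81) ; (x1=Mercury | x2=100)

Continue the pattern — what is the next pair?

(x1=Venus | x2=121)

X1 — runs through the planets Mercury→Neptune: Mars, Jupiter, Saturn, Uranus, Neptune, Mercury → Venus.
X2: perfect squares: 5², 6², 7², …; 25, 36, 49, 64, 81, 100 → 121.
Putting it together: (x1=Venus | x2=121).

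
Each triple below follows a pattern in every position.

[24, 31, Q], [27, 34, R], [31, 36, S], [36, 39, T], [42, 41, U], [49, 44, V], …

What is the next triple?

First part: differences are 3, 4, 5, … (increasing by 1 each time); 24, 27, 31, 36, 42, 49 → 57.
For the second part, alternating steps +3, +2, +3, +2, …: 31, 34, 36, 39, 41, 44 → 46.
Letter — letters move forward 1 place in the alphabet: Q, R, S, T, U, V → W.
Combining the parts gives [57, 46, W].

[57, 46, W]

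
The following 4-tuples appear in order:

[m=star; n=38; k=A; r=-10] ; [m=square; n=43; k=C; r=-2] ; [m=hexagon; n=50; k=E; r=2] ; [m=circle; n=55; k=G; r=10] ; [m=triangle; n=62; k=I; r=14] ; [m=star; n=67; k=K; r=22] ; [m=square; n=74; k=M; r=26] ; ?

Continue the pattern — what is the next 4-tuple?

[m=hexagon; n=79; k=O; r=34]

M — repeats star → square → hexagon → circle → triangle: star, square, hexagon, circle, triangle, star, square → hexagon.
N: alternating steps +5, +7, +5, +7, …; 38, 43, 50, 55, 62, 67, 74 → 79.
K: letters move forward 2 places in the alphabet, so A, C, E, G, I, K, M → O.
For the r, alternating steps +8, +4, +8, +4, …: -10, -2, 2, 10, 14, 22, 26 → 34.
So the next 4-tuple is [m=hexagon; n=79; k=O; r=34].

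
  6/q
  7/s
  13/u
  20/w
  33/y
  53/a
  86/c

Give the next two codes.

139/e, 225/g

First component goes 6, 7, 13, 20, 33, 53, 86 → 139 → 225 (each term is the sum of the two before it).
Letter: letters move forward 2 places in the alphabet, wrapping Z→A; q, s, u, w, y, a, c → e → g.
So the next two codes are 139/e and 225/g.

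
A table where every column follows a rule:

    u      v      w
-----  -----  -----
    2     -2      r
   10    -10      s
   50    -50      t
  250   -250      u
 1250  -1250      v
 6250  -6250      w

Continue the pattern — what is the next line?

31250  -31250  x

Column u: ×5 each step, so 2, 10, 50, 250, 1250, 6250 → 31250.
Column v goes -2, -10, -50, -250, -1250, -6250 → -31250 (always the negative of the column u).
For the column w, letters move forward 1 place in the alphabet: r, s, t, u, v, w → x.
So the next line is 31250  -31250  x.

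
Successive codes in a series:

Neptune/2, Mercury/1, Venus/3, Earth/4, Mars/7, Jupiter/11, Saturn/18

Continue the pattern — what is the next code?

Planet goes Neptune, Mercury, Venus, Earth, Mars, Jupiter, Saturn → Uranus (runs through the planets Mercury→Neptune).
Second component goes 2, 1, 3, 4, 7, 11, 18 → 29 (each term is the sum of the two before it).
So the next code is Uranus/29.

Uranus/29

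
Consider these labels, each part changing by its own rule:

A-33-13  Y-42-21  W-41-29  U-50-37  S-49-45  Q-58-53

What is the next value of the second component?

57

Second component: alternating steps +9, −1, +9, −1, …, so 33, 42, 41, 50, 49, 58 → 57.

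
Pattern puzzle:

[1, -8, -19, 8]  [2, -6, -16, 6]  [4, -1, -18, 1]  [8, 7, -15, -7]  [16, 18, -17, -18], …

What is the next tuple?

First slot goes 1, 2, 4, 8, 16 → 32 (×2 each step).
Second slot goes -8, -6, -1, 7, 18 → 32 (differences are 2, 5, 8, … (increasing by 3 each time)).
For the third slot, alternating steps +3, −2, +3, −2, …: -19, -16, -18, -15, -17 → -14.
Fourth slot — always the negative of the second slot: 8, 6, 1, -7, -18 → -32.
Combining the parts gives [32, 32, -14, -32].

[32, 32, -14, -32]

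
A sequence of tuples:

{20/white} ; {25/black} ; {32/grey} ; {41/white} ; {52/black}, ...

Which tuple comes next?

{65/grey}

First part — differences are 5, 7, 9, … (increasing by 2 each time): 20, 25, 32, 41, 52 → 65.
Shade — repeats white → black → grey: white, black, grey, white, black → grey.
Combining the parts gives {65/grey}.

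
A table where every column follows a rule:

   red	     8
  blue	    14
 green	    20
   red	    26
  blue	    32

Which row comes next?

Colour: repeats red → blue → green, so red, blue, green, red, blue → green.
Second component: 8, 14, 20, 26, 32 → 38 (+6 each step).
Combining the parts gives green  38.

green  38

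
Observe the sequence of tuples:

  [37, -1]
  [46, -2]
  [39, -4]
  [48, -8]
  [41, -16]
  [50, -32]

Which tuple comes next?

First slot: alternating steps +9, −7, +9, −7, …; 37, 46, 39, 48, 41, 50 → 43.
Second slot — ×2 each step: -1, -2, -4, -8, -16, -32 → -64.
Putting it together: [43, -64].

[43, -64]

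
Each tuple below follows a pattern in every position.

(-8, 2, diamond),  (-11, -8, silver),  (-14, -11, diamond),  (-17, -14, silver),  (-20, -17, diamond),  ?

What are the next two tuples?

First entry goes -8, -11, -14, -17, -20 → -23 → -26 (−3 each step).
Second entry: always the previous value of the first entry; 2, -8, -11, -14, -17 → -20 → -23.
Rank goes diamond, silver, diamond, silver, diamond → silver → diamond (alternates diamond ↔ silver).
Putting the parts together: (-23, -20, silver) and then (-26, -23, diamond).

(-23, -20, silver), (-26, -23, diamond)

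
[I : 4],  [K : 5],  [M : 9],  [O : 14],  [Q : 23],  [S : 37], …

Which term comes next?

[U : 60]

Letter goes I, K, M, O, Q, S → U (letters move forward 2 places in the alphabet).
Second slot: 4, 5, 9, 14, 23, 37 → 60 (each term is the sum of the two before it).
Combining the parts gives [U : 60].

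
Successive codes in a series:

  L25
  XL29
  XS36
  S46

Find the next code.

Size: runs through clothing sizes XS→XL, so L, XL, XS, S → M.
For the second component, differences are 4, 7, 10, … (increasing by 3 each time): 25, 29, 36, 46 → 59.
So the next code is M59.

M59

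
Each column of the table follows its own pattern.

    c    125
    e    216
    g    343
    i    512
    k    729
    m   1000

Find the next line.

o  1331

Letter — letters move forward 2 places in the alphabet: c, e, g, i, k, m → o.
Second component goes 125, 216, 343, 512, 729, 1000 → 1331 (perfect cubes: 5³, 6³, 7³, …).
Putting it together: o  1331.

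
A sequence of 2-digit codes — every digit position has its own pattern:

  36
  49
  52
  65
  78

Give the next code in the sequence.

81

First digit: 3, 4, 5, 6, 7 → 8 (+1 each step, mod 10).
Second digit: +3 each step, mod 10; 6, 9, 2, 5, 8 → 1.
Putting it together: 81.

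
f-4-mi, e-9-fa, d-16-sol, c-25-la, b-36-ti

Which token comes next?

a-49-do

Letter goes f, e, d, c, b → a (letters move back 1 place in the alphabet).
Second component goes 4, 9, 16, 25, 36 → 49 (perfect squares: 2², 3², 4², …).
For the note, runs through the solfège scale do→ti: mi, fa, sol, la, ti → do.
Putting it together: a-49-do.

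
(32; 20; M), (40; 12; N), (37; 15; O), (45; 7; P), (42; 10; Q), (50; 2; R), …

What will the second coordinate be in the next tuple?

5

First coordinate goes 32, 40, 37, 45, 42, 50 → 47 (alternating steps +8, −3, +8, −3, …).
For the second coordinate, together with the first coordinate always sums to 52: 20, 12, 15, 7, 10, 2 → 5.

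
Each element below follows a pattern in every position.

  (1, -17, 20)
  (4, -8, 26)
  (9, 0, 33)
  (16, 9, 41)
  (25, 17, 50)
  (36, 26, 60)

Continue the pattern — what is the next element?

First value goes 1, 4, 9, 16, 25, 36 → 49 (perfect squares: 1², 2², 3², …).
Second value goes -17, -8, 0, 9, 17, 26 → 34 (alternating steps +9, +8, +9, +8, …).
For the third value, differences are 6, 7, 8, … (increasing by 1 each time): 20, 26, 33, 41, 50, 60 → 71.
Combining the parts gives (49, 34, 71).

(49, 34, 71)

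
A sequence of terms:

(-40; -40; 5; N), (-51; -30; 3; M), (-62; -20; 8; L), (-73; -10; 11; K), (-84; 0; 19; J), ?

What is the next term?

First part: −11 each step; -40, -51, -62, -73, -84 → -95.
Second part — +10 each step: -40, -30, -20, -10, 0 → 10.
Third part: each term is the sum of the two before it; 5, 3, 8, 11, 19 → 30.
Letter: letters move back 1 place in the alphabet, so N, M, L, K, J → I.
Combining the parts gives (-95; 10; 30; I).

(-95; 10; 30; I)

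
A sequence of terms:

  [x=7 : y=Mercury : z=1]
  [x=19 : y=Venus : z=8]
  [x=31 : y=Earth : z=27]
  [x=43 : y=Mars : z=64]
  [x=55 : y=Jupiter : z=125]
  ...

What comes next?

X: 7, 19, 31, 43, 55 → 67 (+12 each step).
Y: runs through the planets Mercury→Neptune, so Mercury, Venus, Earth, Mars, Jupiter → Saturn.
Z: perfect cubes: 1³, 2³, 3³, …; 1, 8, 27, 64, 125 → 216.
So the next term is [x=67 : y=Saturn : z=216].

[x=67 : y=Saturn : z=216]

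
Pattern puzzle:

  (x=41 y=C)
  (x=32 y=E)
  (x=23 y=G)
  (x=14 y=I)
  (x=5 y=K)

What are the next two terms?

(x=-4 y=M), (x=-13 y=O)

X: −9 each step; 41, 32, 23, 14, 5 → -4 → -13.
Y: letters move forward 2 places in the alphabet, so C, E, G, I, K → M → O.
So the next two terms are (x=-4 y=M) and (x=-13 y=O).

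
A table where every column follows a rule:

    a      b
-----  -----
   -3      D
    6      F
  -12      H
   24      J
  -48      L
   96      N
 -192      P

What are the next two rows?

Column a: ×(-2) each step; -3, 6, -12, 24, -48, 96, -192 → 384 → -768.
Column b: D, F, H, J, L, N, P → R → T (letters move forward 2 places in the alphabet).
Putting the parts together: 384  R and then -768  T.

384  R; -768  T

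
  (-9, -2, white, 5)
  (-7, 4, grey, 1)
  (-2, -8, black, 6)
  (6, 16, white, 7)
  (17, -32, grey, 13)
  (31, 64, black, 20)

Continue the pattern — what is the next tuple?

(48, -128, white, 33)

For the first slot, differences are 2, 5, 8, … (increasing by 3 each time): -9, -7, -2, 6, 17, 31 → 48.
Second slot: ×(-2) each step, so -2, 4, -8, 16, -32, 64 → -128.
For the shade, repeats white → grey → black: white, grey, black, white, grey, black → white.
For the fourth slot, each term is the sum of the two before it: 5, 1, 6, 7, 13, 20 → 33.
Putting it together: (48, -128, white, 33).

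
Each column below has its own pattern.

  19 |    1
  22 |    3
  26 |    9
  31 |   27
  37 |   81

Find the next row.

First component — differences are 3, 4, 5, … (increasing by 1 each time): 19, 22, 26, 31, 37 → 44.
For the second component, ×3 each step: 1, 3, 9, 27, 81 → 243.
Putting it together: 44  243.

44  243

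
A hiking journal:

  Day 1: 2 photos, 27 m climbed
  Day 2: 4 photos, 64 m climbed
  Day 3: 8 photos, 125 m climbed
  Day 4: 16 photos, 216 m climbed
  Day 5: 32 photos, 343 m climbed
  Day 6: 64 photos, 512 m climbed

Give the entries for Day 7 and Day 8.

128 photos, 729 m climbed; 256 photos, 1000 m climbed

Photos — ×2 each step: 2, 4, 8, 16, 32, 64 → 128 → 256.
M climbed — perfect cubes: 3³, 4³, 5³, …: 27, 64, 125, 216, 343, 512 → 729 → 1000.
So the next two rows are 128 photos, 729 m climbed and 256 photos, 1000 m climbed.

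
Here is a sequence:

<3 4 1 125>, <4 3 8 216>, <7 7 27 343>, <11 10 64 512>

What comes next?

First coordinate — each term is the sum of the two before it: 3, 4, 7, 11 → 18.
Second coordinate goes 4, 3, 7, 10 → 17 (each term is the sum of the two before it).
Third coordinate: perfect cubes: 1³, 2³, 3³, …; 1, 8, 27, 64 → 125.
Fourth coordinate: 125, 216, 343, 512 → 729 (perfect cubes: 5³, 6³, 7³, …).
Putting it together: <18 17 125 729>.

<18 17 125 729>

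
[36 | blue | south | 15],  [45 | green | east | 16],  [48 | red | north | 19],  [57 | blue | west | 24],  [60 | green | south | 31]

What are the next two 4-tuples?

For the first value, alternating steps +9, +3, +9, +3, …: 36, 45, 48, 57, 60 → 69 → 72.
Colour — repeats blue → green → red: blue, green, red, blue, green → red → blue.
Direction goes south, east, north, west, south → east → north (repeats south → east → north → west).
For the fourth value, differences are 1, 3, 5, … (increasing by 2 each time): 15, 16, 19, 24, 31 → 40 → 51.
So the next two 4-tuples are [69 | red | east | 40] and [72 | blue | north | 51].

[69 | red | east | 40], [72 | blue | north | 51]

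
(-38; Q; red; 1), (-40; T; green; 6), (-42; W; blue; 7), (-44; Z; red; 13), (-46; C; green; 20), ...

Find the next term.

First coordinate: −2 each step; -38, -40, -42, -44, -46 → -48.
Letter: letters move forward 3 places in the alphabet, wrapping Z→A, so Q, T, W, Z, C → F.
Colour goes red, green, blue, red, green → blue (repeats red → green → blue).
For the fourth coordinate, each term is the sum of the two before it: 1, 6, 7, 13, 20 → 33.
Putting it together: (-48; F; blue; 33).

(-48; F; blue; 33)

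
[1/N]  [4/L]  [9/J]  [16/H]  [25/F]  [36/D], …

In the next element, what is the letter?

Letter goes N, L, J, H, F, D → B (letters move back 2 places in the alphabet).

B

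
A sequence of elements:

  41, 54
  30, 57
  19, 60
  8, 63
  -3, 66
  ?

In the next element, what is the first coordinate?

-14

First coordinate — −11 each step: 41, 30, 19, 8, -3 → -14.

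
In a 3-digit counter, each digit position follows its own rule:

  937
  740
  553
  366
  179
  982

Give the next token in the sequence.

First digit: −2 each step, mod 10; 9, 7, 5, 3, 1, 9 → 7.
Second digit: 3, 4, 5, 6, 7, 8 → 9 (+1 each step, mod 10).
Third digit — +3 each step, mod 10: 7, 0, 3, 6, 9, 2 → 5.
So the next token is 795.

795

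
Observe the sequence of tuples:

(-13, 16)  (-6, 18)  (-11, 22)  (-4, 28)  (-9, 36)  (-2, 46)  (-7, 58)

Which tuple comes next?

(0, 72)

First coordinate: alternating steps +7, −5, +7, −5, …; -13, -6, -11, -4, -9, -2, -7 → 0.
Second coordinate: differences are 2, 4, 6, … (increasing by 2 each time), so 16, 18, 22, 28, 36, 46, 58 → 72.
Putting it together: (0, 72).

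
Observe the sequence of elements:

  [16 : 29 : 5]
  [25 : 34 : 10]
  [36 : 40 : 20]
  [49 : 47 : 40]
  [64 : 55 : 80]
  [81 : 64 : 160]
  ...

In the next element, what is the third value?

First value: perfect squares: 4², 5², 6², …; 16, 25, 36, 49, 64, 81 → 100.
Second value — differences are 5, 6, 7, … (increasing by 1 each time): 29, 34, 40, 47, 55, 64 → 74.
Third value — ×2 each step: 5, 10, 20, 40, 80, 160 → 320.

320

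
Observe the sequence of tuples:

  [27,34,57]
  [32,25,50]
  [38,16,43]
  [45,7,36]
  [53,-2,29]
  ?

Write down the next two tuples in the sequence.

First slot: differences are 5, 6, 7, … (increasing by 1 each time); 27, 32, 38, 45, 53 → 62 → 72.
For the second slot, −9 each step: 34, 25, 16, 7, -2 → -11 → -20.
Third slot: −7 each step; 57, 50, 43, 36, 29 → 22 → 15.
So the next two tuples are [62,-11,22] and [72,-20,15].

[62,-11,22], [72,-20,15]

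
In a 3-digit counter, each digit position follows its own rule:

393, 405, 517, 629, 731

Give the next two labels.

843 then 955

First digit: 3, 4, 5, 6, 7 → 8 → 9 (+1 each step, mod 10).
Second digit: 9, 0, 1, 2, 3 → 4 → 5 (+1 each step, mod 10).
Third digit: +2 each step, mod 10; 3, 5, 7, 9, 1 → 3 → 5.
So the next two labels are 843 and 955.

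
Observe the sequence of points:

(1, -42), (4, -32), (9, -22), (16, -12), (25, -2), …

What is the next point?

(36, 8)

First entry: 1, 4, 9, 16, 25 → 36 (perfect squares: 1², 2², 3², …).
Second entry goes -42, -32, -22, -12, -2 → 8 (+10 each step).
Combining the parts gives (36, 8).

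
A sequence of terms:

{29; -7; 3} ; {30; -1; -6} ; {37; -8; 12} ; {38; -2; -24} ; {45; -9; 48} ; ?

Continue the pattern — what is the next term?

{46; -3; -96}

For the first component, alternating steps +1, +7, +1, +7, …: 29, 30, 37, 38, 45 → 46.
Second component goes -7, -1, -8, -2, -9 → -3 (alternating steps +6, −7, +6, −7, …).
Third component goes 3, -6, 12, -24, 48 → -96 (×(-2) each step).
So the next term is {46; -3; -96}.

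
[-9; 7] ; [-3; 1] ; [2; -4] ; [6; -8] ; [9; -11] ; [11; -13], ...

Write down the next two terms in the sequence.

[12; -14], [12; -14]

First entry: -9, -3, 2, 6, 9, 11 → 12 → 12 (differences are 6, 5, 4, … (decreasing by 1 each time)).
Second entry: together with the first entry always sums to -2, so 7, 1, -4, -8, -11, -13 → -14 → -14.
So the next two terms are [12; -14] and [12; -14].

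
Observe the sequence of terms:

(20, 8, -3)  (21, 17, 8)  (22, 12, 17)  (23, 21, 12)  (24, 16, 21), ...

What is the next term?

(25, 25, 16)

For the first part, +1 each step: 20, 21, 22, 23, 24 → 25.
Second part goes 8, 17, 12, 21, 16 → 25 (alternating steps +9, −5, +9, −5, …).
Third part goes -3, 8, 17, 12, 21 → 16 (always the previous value of the second part).
Putting it together: (25, 25, 16).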